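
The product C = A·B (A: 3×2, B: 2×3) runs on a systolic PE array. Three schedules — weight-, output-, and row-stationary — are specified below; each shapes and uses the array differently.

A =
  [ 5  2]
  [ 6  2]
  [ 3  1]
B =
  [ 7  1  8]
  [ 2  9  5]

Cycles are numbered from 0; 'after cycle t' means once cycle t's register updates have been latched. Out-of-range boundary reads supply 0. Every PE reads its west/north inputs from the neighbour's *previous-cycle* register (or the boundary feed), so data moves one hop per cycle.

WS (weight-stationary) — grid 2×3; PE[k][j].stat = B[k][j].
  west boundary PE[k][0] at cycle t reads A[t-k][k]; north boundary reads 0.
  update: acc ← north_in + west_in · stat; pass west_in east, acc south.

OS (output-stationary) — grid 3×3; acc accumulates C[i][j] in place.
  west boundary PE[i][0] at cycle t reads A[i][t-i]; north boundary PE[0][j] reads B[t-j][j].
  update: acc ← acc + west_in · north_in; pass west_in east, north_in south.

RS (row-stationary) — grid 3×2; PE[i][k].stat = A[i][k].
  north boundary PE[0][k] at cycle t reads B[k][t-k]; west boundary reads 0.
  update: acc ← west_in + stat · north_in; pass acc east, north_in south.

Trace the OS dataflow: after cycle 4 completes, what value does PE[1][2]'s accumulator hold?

Tracing OS — 3×3 array, target PE[1][2]:
  [0] (0,2) acc=0 (h:0 v:0)
  [0] (1,1) acc=0 (h:0 v:0)
  [0] (1,2) acc=0 (h:0 v:0)
  [1] (0,2) acc=0 (h:0 v:0)
  [1] (1,1) acc=0 (h:0 v:0)
  [1] (1,2) acc=0 (h:0 v:0)
  [2] (0,2) acc=40 (h:5 v:8)
  [2] (1,1) acc=6 (h:6 v:1)
  [2] (1,2) acc=0 (h:0 v:0)
  [3] (0,2) acc=50 (h:2 v:5)
  [3] (1,1) acc=24 (h:2 v:9)
  [3] (1,2) acc=48 (h:6 v:8)
  [4] (0,2) acc=50 (h:0 v:0)
  [4] (1,1) acc=24 (h:0 v:0)
  [4] (1,2) acc=58 (h:2 v:5)

PE[1][2].acc = 58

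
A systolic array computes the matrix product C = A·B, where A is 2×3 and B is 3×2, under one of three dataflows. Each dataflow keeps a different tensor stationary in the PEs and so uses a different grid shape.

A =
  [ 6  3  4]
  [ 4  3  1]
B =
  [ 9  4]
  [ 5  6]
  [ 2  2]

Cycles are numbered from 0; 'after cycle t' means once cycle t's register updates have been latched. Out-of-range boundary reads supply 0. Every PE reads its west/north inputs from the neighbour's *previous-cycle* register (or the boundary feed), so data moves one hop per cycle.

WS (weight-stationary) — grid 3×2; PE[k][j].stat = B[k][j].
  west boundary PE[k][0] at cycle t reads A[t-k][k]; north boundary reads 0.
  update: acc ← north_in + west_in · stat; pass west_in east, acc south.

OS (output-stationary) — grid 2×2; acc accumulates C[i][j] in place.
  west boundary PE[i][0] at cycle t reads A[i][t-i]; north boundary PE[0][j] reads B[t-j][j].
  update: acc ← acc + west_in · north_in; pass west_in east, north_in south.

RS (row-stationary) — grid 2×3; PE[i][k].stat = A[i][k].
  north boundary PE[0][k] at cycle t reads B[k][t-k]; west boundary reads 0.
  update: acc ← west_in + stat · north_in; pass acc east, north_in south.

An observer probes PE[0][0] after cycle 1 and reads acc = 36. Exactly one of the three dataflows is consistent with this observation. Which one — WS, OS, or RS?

dataflow = WS

WS (3×2 grid), PE[0][0]:
  c0 r0c0: 54 / 6 / 54
  c1 r0c0: 36 / 4 / 36
OS (2×2 grid), PE[0][0]:
  c0 r0c0: 54 / 6 / 9
  c1 r0c0: 69 / 3 / 5
RS (2×3 grid), PE[0][0]:
  c0 r0c0: 54 / 54 / 9
  c1 r0c0: 24 / 24 / 4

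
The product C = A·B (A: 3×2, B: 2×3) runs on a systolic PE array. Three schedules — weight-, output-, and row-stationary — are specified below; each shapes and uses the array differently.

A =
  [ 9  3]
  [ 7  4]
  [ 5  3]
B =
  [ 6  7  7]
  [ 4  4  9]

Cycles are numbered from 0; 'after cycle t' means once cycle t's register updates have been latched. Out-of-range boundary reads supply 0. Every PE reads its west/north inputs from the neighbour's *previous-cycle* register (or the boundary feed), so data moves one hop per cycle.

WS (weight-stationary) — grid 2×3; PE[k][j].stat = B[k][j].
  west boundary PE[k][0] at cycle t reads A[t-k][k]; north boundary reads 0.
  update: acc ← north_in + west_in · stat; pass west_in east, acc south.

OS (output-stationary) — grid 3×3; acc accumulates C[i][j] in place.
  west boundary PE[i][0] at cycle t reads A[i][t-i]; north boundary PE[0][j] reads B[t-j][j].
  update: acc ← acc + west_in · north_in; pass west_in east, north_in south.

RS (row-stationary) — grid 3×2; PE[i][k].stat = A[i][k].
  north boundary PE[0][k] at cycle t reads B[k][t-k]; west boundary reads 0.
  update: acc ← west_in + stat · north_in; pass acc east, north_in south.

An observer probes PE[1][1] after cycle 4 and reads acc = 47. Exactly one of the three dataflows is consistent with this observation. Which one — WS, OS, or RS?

dataflow = WS

— WS: 2×3; PE[1][1] trace:
  c0 r1c1: 0 / 0 / 0
  c1 r1c1: 0 / 0 / 0
  c2 r1c1: 75 / 3 / 75
  c3 r1c1: 65 / 4 / 65
  c4 r1c1: 47 / 3 / 47
— OS: 3×3; PE[1][1] trace:
  c0 r1c1: 0 / 0 / 0
  c1 r1c1: 0 / 0 / 0
  c2 r1c1: 49 / 7 / 7
  c3 r1c1: 65 / 4 / 4
  c4 r1c1: 65 / 0 / 0
— RS: 3×2; PE[1][1] trace:
  c0 r1c1: 0 / 0 / 0
  c1 r1c1: 0 / 0 / 0
  c2 r1c1: 58 / 58 / 4
  c3 r1c1: 65 / 65 / 4
  c4 r1c1: 85 / 85 / 9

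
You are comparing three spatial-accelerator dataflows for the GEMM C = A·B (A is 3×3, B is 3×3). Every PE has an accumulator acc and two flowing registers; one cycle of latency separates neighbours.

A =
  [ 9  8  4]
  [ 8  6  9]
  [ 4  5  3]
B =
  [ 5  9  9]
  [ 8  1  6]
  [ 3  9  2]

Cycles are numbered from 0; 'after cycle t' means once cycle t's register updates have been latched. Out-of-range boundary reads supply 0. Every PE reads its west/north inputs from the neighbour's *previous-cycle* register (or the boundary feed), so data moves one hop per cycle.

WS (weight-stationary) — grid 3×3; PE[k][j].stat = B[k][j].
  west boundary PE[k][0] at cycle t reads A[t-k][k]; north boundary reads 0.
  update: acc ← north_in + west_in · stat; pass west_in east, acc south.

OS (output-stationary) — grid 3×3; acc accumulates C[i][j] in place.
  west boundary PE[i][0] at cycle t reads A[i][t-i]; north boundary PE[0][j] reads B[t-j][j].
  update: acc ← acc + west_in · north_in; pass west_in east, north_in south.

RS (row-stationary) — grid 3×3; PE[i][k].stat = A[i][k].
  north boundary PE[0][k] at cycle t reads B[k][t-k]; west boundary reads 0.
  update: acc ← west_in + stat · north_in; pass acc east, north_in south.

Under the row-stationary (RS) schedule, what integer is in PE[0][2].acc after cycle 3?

RS 3×3: PE[0][2] cycle-by-cycle (with neighbour feeds):
  @0  [0,1]  acc 0  |  →0  ↓0
  @0  [0,2]  acc 0  |  →0  ↓0
  @1  [0,1]  acc 109  |  →109  ↓8
  @1  [0,2]  acc 0  |  →0  ↓0
  @2  [0,1]  acc 89  |  →89  ↓1
  @2  [0,2]  acc 121  |  →121  ↓3
  @3  [0,1]  acc 129  |  →129  ↓6
  @3  [0,2]  acc 125  |  →125  ↓9

PE[0][2].acc = 125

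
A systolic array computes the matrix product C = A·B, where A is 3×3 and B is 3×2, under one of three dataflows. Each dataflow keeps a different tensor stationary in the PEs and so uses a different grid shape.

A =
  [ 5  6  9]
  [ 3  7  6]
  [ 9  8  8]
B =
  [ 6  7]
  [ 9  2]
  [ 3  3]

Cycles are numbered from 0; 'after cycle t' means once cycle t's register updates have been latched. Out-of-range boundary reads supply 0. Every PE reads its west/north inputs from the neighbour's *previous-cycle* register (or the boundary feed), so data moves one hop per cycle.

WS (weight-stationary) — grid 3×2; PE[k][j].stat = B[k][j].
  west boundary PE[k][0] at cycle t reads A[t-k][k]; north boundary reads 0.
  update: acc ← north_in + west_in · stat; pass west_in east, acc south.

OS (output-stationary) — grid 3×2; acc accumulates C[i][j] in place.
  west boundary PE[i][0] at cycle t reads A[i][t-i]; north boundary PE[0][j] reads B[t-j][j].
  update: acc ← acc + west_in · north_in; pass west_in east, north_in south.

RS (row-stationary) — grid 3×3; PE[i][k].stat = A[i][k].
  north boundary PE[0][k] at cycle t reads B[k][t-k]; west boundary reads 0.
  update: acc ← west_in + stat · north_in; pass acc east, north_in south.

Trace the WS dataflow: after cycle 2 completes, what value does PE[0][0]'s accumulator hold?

PE[0][0].acc = 54

WS 3×2: PE[0][0] cycle-by-cycle (with neighbour feeds):
  t=0 PE[0][0]: acc=30 h=5 v=30
  t=1 PE[0][0]: acc=18 h=3 v=18
  t=2 PE[0][0]: acc=54 h=9 v=54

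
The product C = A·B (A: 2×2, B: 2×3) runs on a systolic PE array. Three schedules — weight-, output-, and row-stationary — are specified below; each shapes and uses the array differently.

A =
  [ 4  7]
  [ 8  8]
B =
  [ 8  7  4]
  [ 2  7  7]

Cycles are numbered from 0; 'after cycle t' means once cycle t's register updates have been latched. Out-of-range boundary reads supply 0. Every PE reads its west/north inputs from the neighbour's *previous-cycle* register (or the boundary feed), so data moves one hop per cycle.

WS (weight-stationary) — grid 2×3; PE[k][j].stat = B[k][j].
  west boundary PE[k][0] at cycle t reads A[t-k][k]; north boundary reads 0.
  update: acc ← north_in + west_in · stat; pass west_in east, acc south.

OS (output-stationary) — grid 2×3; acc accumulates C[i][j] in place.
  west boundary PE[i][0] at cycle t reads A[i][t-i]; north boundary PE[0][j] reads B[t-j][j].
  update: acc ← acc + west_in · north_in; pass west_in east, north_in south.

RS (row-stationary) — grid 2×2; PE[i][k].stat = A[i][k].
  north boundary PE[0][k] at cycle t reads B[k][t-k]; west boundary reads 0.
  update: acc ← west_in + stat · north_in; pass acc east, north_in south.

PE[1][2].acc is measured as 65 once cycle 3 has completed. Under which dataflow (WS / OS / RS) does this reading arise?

Under WS (2×3), PE[1][2]:
  [0] (1,2) acc=0 (h:0 v:0)
  [1] (1,2) acc=0 (h:0 v:0)
  [2] (1,2) acc=0 (h:0 v:0)
  [3] (1,2) acc=65 (h:7 v:65)
Under OS (2×3), PE[1][2]:
  [0] (1,2) acc=0 (h:0 v:0)
  [1] (1,2) acc=0 (h:0 v:0)
  [2] (1,2) acc=0 (h:0 v:0)
  [3] (1,2) acc=32 (h:8 v:4)
RS: PE[1][2] is outside its 2×2 grid.

dataflow = WS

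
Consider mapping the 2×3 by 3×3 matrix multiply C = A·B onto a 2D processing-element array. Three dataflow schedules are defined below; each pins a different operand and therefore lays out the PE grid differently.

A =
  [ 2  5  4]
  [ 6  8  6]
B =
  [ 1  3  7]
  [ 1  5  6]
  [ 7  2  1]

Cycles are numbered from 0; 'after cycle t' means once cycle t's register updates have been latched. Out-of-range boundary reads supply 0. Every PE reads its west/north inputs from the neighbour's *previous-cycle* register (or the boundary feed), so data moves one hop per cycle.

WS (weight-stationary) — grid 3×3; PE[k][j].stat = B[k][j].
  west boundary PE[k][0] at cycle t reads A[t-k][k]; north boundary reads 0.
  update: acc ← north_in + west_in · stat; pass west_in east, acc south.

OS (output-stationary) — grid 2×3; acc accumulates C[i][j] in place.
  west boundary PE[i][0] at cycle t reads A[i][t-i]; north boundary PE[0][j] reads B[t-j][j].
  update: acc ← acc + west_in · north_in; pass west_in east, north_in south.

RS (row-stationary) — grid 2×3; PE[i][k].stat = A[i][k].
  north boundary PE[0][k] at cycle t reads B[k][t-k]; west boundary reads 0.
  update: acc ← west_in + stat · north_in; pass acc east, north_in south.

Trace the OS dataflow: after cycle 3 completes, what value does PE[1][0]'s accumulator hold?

PE[1][0].acc = 56

Tracing OS — 2×3 array, target PE[1][0]:
  [0] (0,0) acc=2 (h:2 v:1)
  [0] (1,0) acc=0 (h:0 v:0)
  [1] (0,0) acc=7 (h:5 v:1)
  [1] (1,0) acc=6 (h:6 v:1)
  [2] (0,0) acc=35 (h:4 v:7)
  [2] (1,0) acc=14 (h:8 v:1)
  [3] (0,0) acc=35 (h:0 v:0)
  [3] (1,0) acc=56 (h:6 v:7)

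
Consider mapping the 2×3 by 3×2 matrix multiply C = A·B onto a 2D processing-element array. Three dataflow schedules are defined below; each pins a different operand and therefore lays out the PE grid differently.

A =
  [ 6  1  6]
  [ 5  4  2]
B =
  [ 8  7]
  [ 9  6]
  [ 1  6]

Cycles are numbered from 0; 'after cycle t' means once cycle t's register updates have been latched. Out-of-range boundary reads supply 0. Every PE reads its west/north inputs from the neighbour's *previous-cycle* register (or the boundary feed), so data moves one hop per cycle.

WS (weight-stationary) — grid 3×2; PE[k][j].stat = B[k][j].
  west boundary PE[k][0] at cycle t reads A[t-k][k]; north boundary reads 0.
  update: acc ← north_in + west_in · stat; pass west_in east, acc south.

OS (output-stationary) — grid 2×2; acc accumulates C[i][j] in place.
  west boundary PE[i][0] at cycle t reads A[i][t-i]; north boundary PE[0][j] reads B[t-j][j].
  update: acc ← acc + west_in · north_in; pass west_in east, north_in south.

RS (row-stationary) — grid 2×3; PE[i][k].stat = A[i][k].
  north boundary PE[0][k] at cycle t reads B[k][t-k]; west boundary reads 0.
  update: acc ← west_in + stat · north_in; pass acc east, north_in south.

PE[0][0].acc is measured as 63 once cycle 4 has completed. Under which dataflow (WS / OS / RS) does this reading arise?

Under WS (3×2), PE[0][0]:
  t=0 PE[0][0]: acc=48 h=6 v=48
  t=1 PE[0][0]: acc=40 h=5 v=40
  t=2 PE[0][0]: acc=0 h=0 v=0
  t=3 PE[0][0]: acc=0 h=0 v=0
  t=4 PE[0][0]: acc=0 h=0 v=0
Under OS (2×2), PE[0][0]:
  t=0 PE[0][0]: acc=48 h=6 v=8
  t=1 PE[0][0]: acc=57 h=1 v=9
  t=2 PE[0][0]: acc=63 h=6 v=1
  t=3 PE[0][0]: acc=63 h=0 v=0
  t=4 PE[0][0]: acc=63 h=0 v=0
Under RS (2×3), PE[0][0]:
  t=0 PE[0][0]: acc=48 h=48 v=8
  t=1 PE[0][0]: acc=42 h=42 v=7
  t=2 PE[0][0]: acc=0 h=0 v=0
  t=3 PE[0][0]: acc=0 h=0 v=0
  t=4 PE[0][0]: acc=0 h=0 v=0

dataflow = OS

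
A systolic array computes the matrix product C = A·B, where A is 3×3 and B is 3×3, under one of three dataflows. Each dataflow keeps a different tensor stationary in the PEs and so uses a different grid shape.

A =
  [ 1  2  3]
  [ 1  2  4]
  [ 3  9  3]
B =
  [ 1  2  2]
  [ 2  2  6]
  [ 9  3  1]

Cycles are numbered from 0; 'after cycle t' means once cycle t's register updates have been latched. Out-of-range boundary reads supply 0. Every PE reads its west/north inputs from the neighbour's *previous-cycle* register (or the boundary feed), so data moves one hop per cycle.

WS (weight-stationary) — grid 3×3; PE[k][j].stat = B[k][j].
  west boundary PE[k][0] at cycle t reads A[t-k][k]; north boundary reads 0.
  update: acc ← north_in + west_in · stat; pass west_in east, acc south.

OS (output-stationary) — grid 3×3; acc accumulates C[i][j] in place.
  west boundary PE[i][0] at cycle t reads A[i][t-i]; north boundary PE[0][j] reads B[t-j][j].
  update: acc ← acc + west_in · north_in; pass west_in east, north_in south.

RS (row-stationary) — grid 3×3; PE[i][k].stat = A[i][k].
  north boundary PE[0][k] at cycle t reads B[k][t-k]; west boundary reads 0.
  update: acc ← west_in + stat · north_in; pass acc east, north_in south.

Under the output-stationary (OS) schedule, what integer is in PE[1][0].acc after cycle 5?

PE[1][0].acc = 41

OS 3×3: PE[1][0] cycle-by-cycle (with neighbour feeds):
  step 0 · PE0,0: acc=1; fwd→1 fwd↓1
  step 0 · PE1,0: acc=0; fwd→0 fwd↓0
  step 1 · PE0,0: acc=5; fwd→2 fwd↓2
  step 1 · PE1,0: acc=1; fwd→1 fwd↓1
  step 2 · PE0,0: acc=32; fwd→3 fwd↓9
  step 2 · PE1,0: acc=5; fwd→2 fwd↓2
  step 3 · PE0,0: acc=32; fwd→0 fwd↓0
  step 3 · PE1,0: acc=41; fwd→4 fwd↓9
  step 4 · PE0,0: acc=32; fwd→0 fwd↓0
  step 4 · PE1,0: acc=41; fwd→0 fwd↓0
  step 5 · PE0,0: acc=32; fwd→0 fwd↓0
  step 5 · PE1,0: acc=41; fwd→0 fwd↓0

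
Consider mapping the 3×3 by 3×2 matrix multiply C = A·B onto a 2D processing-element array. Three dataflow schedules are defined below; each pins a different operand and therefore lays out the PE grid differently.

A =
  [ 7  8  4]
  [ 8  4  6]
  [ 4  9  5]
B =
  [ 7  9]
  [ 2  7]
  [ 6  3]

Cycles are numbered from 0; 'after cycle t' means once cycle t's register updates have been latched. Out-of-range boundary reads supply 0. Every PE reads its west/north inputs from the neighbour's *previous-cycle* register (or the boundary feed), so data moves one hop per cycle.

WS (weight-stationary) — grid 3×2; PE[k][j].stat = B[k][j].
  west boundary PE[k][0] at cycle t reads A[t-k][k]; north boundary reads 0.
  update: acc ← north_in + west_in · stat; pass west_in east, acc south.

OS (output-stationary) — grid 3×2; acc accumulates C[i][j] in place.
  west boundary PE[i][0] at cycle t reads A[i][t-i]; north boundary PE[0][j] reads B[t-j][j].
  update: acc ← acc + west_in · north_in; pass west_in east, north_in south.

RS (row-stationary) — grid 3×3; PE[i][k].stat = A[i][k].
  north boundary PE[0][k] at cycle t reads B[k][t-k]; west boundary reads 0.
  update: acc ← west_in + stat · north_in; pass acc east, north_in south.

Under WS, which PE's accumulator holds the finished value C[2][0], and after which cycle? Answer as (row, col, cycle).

(row, col, cycle) = (2, 0, 4)

WS — PE[2][0] is where C[2][0] collects:
  t=0 PE[2][0]: acc=0 h=0 v=0
  t=1 PE[2][0]: acc=0 h=0 v=0
  t=2 PE[2][0]: acc=89 h=4 v=89
  t=3 PE[2][0]: acc=100 h=6 v=100
  t=4 PE[2][0]: acc=76 h=5 v=76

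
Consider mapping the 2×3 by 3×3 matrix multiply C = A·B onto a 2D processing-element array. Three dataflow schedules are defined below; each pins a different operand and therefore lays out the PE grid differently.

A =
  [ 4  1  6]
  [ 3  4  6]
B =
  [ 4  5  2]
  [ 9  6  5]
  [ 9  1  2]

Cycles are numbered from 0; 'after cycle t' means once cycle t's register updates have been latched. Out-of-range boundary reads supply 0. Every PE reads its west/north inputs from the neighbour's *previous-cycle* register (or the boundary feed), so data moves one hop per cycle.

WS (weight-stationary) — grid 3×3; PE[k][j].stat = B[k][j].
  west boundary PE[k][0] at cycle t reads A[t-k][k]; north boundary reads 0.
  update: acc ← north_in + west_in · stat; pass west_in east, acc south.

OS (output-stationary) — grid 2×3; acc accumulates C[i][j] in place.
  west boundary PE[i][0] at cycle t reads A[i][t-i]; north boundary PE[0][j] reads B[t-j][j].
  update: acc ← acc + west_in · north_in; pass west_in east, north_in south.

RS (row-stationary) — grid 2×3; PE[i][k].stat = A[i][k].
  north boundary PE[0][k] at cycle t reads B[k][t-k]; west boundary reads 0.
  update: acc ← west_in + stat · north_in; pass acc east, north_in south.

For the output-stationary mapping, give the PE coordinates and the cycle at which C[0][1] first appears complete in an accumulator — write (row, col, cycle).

(row, col, cycle) = (0, 1, 3)

Under OS, C[0][1] lands at PE[0][1]:
  cycle 0: PE[0][1] → acc 0, east 0, south 0
  cycle 1: PE[0][1] → acc 20, east 4, south 5
  cycle 2: PE[0][1] → acc 26, east 1, south 6
  cycle 3: PE[0][1] → acc 32, east 6, south 1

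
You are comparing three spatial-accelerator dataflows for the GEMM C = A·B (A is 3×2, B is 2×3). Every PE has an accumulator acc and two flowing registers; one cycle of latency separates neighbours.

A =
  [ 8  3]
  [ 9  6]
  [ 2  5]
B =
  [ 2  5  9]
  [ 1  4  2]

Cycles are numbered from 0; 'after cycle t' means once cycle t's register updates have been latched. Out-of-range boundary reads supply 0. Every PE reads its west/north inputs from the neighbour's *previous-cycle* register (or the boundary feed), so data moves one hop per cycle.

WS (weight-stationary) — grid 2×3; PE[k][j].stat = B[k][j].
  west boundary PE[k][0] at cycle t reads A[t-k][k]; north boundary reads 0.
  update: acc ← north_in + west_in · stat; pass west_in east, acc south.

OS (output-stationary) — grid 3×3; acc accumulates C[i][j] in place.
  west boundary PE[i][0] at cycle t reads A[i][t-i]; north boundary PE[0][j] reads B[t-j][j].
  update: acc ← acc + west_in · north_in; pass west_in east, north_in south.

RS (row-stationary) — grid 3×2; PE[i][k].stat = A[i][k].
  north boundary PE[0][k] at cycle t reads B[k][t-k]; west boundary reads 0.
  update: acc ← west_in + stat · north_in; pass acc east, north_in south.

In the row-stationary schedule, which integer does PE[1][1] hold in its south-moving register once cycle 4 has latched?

RS 3×2: PE[1][1] cycle-by-cycle (with neighbour feeds):
  @0  [0,1]  acc 0  |  →0  ↓0
  @0  [1,0]  acc 0  |  →0  ↓0
  @0  [1,1]  acc 0  |  →0  ↓0
  @1  [0,1]  acc 19  |  →19  ↓1
  @1  [1,0]  acc 18  |  →18  ↓2
  @1  [1,1]  acc 0  |  →0  ↓0
  @2  [0,1]  acc 52  |  →52  ↓4
  @2  [1,0]  acc 45  |  →45  ↓5
  @2  [1,1]  acc 24  |  →24  ↓1
  @3  [0,1]  acc 78  |  →78  ↓2
  @3  [1,0]  acc 81  |  →81  ↓9
  @3  [1,1]  acc 69  |  →69  ↓4
  @4  [0,1]  acc 0  |  →0  ↓0
  @4  [1,0]  acc 0  |  →0  ↓0
  @4  [1,1]  acc 93  |  →93  ↓2

register = 2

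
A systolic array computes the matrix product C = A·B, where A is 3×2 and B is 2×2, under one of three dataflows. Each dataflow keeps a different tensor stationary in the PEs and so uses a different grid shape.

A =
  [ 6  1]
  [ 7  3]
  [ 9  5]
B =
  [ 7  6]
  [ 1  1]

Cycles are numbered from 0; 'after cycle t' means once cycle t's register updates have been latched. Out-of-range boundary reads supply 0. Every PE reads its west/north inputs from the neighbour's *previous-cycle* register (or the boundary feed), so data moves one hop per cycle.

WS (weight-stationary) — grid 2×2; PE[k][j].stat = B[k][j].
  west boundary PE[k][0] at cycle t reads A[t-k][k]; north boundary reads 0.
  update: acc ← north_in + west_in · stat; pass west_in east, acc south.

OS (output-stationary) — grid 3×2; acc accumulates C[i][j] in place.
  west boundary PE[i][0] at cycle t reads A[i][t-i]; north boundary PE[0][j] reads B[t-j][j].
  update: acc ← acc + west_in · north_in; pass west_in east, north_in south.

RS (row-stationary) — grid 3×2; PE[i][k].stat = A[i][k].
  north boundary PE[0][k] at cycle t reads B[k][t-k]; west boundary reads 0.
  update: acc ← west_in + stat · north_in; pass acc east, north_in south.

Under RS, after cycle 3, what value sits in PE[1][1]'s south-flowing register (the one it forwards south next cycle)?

register = 1

RS 3×2: PE[1][1] cycle-by-cycle (with neighbour feeds):
  [0] (0,1) acc=0 (h:0 v:0)
  [0] (1,0) acc=0 (h:0 v:0)
  [0] (1,1) acc=0 (h:0 v:0)
  [1] (0,1) acc=43 (h:43 v:1)
  [1] (1,0) acc=49 (h:49 v:7)
  [1] (1,1) acc=0 (h:0 v:0)
  [2] (0,1) acc=37 (h:37 v:1)
  [2] (1,0) acc=42 (h:42 v:6)
  [2] (1,1) acc=52 (h:52 v:1)
  [3] (0,1) acc=0 (h:0 v:0)
  [3] (1,0) acc=0 (h:0 v:0)
  [3] (1,1) acc=45 (h:45 v:1)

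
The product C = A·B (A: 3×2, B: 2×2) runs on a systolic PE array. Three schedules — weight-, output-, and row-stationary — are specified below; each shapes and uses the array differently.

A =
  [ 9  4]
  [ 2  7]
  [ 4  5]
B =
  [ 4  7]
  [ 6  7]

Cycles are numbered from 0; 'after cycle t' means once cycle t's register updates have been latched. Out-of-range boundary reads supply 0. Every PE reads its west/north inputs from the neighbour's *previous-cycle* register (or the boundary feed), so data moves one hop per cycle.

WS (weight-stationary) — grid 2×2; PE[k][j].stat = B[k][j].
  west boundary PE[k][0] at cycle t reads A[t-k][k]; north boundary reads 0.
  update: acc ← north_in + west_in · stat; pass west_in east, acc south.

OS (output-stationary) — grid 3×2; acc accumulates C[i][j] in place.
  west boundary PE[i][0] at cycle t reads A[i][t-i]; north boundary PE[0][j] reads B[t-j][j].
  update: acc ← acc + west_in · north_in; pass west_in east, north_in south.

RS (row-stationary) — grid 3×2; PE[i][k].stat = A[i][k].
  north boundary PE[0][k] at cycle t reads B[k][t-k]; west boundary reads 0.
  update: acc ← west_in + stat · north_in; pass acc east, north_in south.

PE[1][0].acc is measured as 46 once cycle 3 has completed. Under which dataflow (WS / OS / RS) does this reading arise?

— WS: 2×2; PE[1][0] trace:
  c0 r1c0: 0 / 0 / 0
  c1 r1c0: 60 / 4 / 60
  c2 r1c0: 50 / 7 / 50
  c3 r1c0: 46 / 5 / 46
— OS: 3×2; PE[1][0] trace:
  c0 r1c0: 0 / 0 / 0
  c1 r1c0: 8 / 2 / 4
  c2 r1c0: 50 / 7 / 6
  c3 r1c0: 50 / 0 / 0
— RS: 3×2; PE[1][0] trace:
  c0 r1c0: 0 / 0 / 0
  c1 r1c0: 8 / 8 / 4
  c2 r1c0: 14 / 14 / 7
  c3 r1c0: 0 / 0 / 0

dataflow = WS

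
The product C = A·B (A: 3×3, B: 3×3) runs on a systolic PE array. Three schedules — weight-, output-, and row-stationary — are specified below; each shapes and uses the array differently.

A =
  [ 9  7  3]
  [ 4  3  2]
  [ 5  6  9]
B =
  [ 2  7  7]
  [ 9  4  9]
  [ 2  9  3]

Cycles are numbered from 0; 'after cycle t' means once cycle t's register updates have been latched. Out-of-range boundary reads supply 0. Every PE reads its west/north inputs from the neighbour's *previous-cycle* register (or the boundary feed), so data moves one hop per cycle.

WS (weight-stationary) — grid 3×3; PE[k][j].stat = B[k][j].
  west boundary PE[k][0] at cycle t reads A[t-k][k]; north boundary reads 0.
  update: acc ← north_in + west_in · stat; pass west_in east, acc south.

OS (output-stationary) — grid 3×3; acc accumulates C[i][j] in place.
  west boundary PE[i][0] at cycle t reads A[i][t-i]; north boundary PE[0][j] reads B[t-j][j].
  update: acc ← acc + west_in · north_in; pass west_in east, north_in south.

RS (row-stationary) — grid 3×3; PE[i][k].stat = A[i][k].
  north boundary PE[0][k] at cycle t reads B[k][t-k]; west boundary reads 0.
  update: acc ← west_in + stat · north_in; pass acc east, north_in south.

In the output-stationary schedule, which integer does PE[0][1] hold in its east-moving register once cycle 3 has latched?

OS 3×3: PE[0][1] cycle-by-cycle (with neighbour feeds):
  after 0 — PE[0][0] acc=18, pass-E 9, pass-S 2
  after 0 — PE[0][1] acc=0, pass-E 0, pass-S 0
  after 1 — PE[0][0] acc=81, pass-E 7, pass-S 9
  after 1 — PE[0][1] acc=63, pass-E 9, pass-S 7
  after 2 — PE[0][0] acc=87, pass-E 3, pass-S 2
  after 2 — PE[0][1] acc=91, pass-E 7, pass-S 4
  after 3 — PE[0][0] acc=87, pass-E 0, pass-S 0
  after 3 — PE[0][1] acc=118, pass-E 3, pass-S 9

register = 3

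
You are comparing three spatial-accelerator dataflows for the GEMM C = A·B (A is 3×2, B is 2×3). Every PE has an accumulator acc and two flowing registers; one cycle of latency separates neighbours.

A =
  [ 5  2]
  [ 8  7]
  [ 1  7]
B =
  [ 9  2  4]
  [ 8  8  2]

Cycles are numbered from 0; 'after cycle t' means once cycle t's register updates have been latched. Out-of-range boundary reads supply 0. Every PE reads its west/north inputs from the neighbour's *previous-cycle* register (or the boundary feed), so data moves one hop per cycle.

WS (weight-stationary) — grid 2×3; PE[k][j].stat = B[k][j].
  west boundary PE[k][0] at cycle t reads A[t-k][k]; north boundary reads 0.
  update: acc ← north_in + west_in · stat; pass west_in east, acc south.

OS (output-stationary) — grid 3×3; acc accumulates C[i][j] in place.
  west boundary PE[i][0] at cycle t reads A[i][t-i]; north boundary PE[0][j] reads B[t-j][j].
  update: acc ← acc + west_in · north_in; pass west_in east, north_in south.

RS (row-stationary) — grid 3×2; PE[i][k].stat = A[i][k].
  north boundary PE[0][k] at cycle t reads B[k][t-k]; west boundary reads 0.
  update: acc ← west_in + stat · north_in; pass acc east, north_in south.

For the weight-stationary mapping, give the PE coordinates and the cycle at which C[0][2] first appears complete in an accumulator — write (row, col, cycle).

Under WS, C[0][2] lands at PE[1][2]:
  c0 r1c2: 0 / 0 / 0
  c1 r1c2: 0 / 0 / 0
  c2 r1c2: 0 / 0 / 0
  c3 r1c2: 24 / 2 / 24

(row, col, cycle) = (1, 2, 3)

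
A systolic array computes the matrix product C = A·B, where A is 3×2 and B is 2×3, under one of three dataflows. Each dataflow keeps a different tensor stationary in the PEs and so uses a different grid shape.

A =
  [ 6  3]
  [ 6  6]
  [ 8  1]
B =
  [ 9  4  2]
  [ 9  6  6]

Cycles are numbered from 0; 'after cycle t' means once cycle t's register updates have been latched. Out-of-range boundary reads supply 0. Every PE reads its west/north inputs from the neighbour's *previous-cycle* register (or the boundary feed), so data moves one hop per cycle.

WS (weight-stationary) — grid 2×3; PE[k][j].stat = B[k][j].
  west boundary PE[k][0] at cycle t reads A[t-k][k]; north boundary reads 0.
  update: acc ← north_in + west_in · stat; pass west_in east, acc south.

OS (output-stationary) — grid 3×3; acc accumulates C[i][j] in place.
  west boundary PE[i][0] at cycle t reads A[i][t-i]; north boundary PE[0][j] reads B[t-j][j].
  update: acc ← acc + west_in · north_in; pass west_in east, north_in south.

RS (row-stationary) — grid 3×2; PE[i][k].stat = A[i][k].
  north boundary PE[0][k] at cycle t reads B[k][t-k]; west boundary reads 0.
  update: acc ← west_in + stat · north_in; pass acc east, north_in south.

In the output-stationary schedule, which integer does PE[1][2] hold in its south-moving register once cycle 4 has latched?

OS (3×3). Following PE[1][2] plus its west/north inputs:
  @0  [0,2]  acc 0  |  →0  ↓0
  @0  [1,1]  acc 0  |  →0  ↓0
  @0  [1,2]  acc 0  |  →0  ↓0
  @1  [0,2]  acc 0  |  →0  ↓0
  @1  [1,1]  acc 0  |  →0  ↓0
  @1  [1,2]  acc 0  |  →0  ↓0
  @2  [0,2]  acc 12  |  →6  ↓2
  @2  [1,1]  acc 24  |  →6  ↓4
  @2  [1,2]  acc 0  |  →0  ↓0
  @3  [0,2]  acc 30  |  →3  ↓6
  @3  [1,1]  acc 60  |  →6  ↓6
  @3  [1,2]  acc 12  |  →6  ↓2
  @4  [0,2]  acc 30  |  →0  ↓0
  @4  [1,1]  acc 60  |  →0  ↓0
  @4  [1,2]  acc 48  |  →6  ↓6

register = 6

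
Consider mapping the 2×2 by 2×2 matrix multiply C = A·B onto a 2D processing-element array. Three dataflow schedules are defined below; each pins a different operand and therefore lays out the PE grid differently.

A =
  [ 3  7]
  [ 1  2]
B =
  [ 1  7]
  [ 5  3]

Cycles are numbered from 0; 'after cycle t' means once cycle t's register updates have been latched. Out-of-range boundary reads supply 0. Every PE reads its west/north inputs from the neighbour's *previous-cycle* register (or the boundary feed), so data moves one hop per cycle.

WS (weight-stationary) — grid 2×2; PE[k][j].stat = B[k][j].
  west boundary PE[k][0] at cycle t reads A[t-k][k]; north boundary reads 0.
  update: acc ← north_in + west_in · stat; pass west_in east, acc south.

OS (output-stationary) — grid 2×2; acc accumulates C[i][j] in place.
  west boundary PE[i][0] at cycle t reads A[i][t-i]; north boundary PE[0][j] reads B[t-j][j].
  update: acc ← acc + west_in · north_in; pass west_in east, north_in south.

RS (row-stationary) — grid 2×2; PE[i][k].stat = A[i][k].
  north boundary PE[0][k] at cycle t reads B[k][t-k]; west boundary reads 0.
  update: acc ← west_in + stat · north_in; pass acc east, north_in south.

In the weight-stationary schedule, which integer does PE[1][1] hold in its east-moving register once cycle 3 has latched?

WS on a 2×2 grid — tracing PE[1][1] and its feeders:
  [0] (0,1) acc=0 (h:0 v:0)
  [0] (1,0) acc=0 (h:0 v:0)
  [0] (1,1) acc=0 (h:0 v:0)
  [1] (0,1) acc=21 (h:3 v:21)
  [1] (1,0) acc=38 (h:7 v:38)
  [1] (1,1) acc=0 (h:0 v:0)
  [2] (0,1) acc=7 (h:1 v:7)
  [2] (1,0) acc=11 (h:2 v:11)
  [2] (1,1) acc=42 (h:7 v:42)
  [3] (0,1) acc=0 (h:0 v:0)
  [3] (1,0) acc=0 (h:0 v:0)
  [3] (1,1) acc=13 (h:2 v:13)

register = 2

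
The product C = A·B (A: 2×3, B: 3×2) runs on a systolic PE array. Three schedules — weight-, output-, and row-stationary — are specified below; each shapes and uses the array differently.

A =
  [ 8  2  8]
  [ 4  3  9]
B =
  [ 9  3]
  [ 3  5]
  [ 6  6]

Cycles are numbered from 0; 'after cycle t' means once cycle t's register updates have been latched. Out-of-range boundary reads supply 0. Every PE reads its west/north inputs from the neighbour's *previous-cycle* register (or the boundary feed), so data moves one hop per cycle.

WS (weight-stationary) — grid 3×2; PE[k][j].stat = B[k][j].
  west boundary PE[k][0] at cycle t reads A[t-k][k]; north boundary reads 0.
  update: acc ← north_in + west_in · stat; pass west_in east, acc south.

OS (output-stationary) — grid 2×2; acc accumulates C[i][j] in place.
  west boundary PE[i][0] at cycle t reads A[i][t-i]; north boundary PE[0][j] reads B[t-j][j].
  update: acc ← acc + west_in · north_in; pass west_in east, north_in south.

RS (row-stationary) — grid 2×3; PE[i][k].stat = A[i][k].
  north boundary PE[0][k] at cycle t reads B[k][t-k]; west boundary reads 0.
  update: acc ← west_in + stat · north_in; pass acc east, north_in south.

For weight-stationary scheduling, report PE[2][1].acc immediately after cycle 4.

WS on a 3×2 grid — tracing PE[2][1] and its feeders:
  after 0 — PE[1][1] acc=0, pass-E 0, pass-S 0
  after 0 — PE[2][0] acc=0, pass-E 0, pass-S 0
  after 0 — PE[2][1] acc=0, pass-E 0, pass-S 0
  after 1 — PE[1][1] acc=0, pass-E 0, pass-S 0
  after 1 — PE[2][0] acc=0, pass-E 0, pass-S 0
  after 1 — PE[2][1] acc=0, pass-E 0, pass-S 0
  after 2 — PE[1][1] acc=34, pass-E 2, pass-S 34
  after 2 — PE[2][0] acc=126, pass-E 8, pass-S 126
  after 2 — PE[2][1] acc=0, pass-E 0, pass-S 0
  after 3 — PE[1][1] acc=27, pass-E 3, pass-S 27
  after 3 — PE[2][0] acc=99, pass-E 9, pass-S 99
  after 3 — PE[2][1] acc=82, pass-E 8, pass-S 82
  after 4 — PE[1][1] acc=0, pass-E 0, pass-S 0
  after 4 — PE[2][0] acc=0, pass-E 0, pass-S 0
  after 4 — PE[2][1] acc=81, pass-E 9, pass-S 81

PE[2][1].acc = 81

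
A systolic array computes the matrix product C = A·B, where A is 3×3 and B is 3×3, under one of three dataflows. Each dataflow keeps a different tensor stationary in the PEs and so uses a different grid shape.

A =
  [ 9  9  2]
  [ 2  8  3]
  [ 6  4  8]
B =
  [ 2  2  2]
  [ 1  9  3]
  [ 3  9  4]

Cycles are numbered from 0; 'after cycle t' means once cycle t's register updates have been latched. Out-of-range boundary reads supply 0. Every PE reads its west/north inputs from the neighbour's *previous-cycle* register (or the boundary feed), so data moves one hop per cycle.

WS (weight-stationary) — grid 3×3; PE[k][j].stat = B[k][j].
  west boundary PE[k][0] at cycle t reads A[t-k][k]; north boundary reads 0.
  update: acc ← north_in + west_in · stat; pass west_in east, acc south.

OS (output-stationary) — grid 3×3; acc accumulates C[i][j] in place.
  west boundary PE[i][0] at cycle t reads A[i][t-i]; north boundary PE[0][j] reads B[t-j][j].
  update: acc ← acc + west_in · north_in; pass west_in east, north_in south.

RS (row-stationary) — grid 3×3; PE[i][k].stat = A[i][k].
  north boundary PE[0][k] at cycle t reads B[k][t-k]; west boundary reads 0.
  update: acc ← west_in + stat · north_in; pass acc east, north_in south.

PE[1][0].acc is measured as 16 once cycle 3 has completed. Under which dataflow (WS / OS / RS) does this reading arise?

— WS: 3×3; PE[1][0] trace:
  cycle 0: PE[1][0] → acc 0, east 0, south 0
  cycle 1: PE[1][0] → acc 27, east 9, south 27
  cycle 2: PE[1][0] → acc 12, east 8, south 12
  cycle 3: PE[1][0] → acc 16, east 4, south 16
— OS: 3×3; PE[1][0] trace:
  cycle 0: PE[1][0] → acc 0, east 0, south 0
  cycle 1: PE[1][0] → acc 4, east 2, south 2
  cycle 2: PE[1][0] → acc 12, east 8, south 1
  cycle 3: PE[1][0] → acc 21, east 3, south 3
— RS: 3×3; PE[1][0] trace:
  cycle 0: PE[1][0] → acc 0, east 0, south 0
  cycle 1: PE[1][0] → acc 4, east 4, south 2
  cycle 2: PE[1][0] → acc 4, east 4, south 2
  cycle 3: PE[1][0] → acc 4, east 4, south 2

dataflow = WS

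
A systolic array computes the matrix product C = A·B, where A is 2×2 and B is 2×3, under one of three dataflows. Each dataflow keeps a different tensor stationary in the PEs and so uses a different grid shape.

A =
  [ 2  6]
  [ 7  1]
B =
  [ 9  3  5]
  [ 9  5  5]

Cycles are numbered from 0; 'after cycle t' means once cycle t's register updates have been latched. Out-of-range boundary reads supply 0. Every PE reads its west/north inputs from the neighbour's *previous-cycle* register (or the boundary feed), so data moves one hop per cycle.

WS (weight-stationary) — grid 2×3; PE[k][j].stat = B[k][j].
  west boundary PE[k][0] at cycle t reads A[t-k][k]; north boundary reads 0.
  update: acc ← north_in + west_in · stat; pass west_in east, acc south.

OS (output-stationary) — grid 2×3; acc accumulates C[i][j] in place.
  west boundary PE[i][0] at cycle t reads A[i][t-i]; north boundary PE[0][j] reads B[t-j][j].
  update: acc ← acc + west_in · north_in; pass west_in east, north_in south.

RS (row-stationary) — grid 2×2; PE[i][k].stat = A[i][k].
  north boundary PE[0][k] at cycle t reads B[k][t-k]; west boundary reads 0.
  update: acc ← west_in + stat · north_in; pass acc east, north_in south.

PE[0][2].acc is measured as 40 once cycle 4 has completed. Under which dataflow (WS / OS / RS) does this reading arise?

dataflow = OS

Under WS (2×3), PE[0][2]:
  [0] (0,2) acc=0 (h:0 v:0)
  [1] (0,2) acc=0 (h:0 v:0)
  [2] (0,2) acc=10 (h:2 v:10)
  [3] (0,2) acc=35 (h:7 v:35)
  [4] (0,2) acc=0 (h:0 v:0)
Under OS (2×3), PE[0][2]:
  [0] (0,2) acc=0 (h:0 v:0)
  [1] (0,2) acc=0 (h:0 v:0)
  [2] (0,2) acc=10 (h:2 v:5)
  [3] (0,2) acc=40 (h:6 v:5)
  [4] (0,2) acc=40 (h:0 v:0)
RS: PE[0][2] is outside its 2×2 grid.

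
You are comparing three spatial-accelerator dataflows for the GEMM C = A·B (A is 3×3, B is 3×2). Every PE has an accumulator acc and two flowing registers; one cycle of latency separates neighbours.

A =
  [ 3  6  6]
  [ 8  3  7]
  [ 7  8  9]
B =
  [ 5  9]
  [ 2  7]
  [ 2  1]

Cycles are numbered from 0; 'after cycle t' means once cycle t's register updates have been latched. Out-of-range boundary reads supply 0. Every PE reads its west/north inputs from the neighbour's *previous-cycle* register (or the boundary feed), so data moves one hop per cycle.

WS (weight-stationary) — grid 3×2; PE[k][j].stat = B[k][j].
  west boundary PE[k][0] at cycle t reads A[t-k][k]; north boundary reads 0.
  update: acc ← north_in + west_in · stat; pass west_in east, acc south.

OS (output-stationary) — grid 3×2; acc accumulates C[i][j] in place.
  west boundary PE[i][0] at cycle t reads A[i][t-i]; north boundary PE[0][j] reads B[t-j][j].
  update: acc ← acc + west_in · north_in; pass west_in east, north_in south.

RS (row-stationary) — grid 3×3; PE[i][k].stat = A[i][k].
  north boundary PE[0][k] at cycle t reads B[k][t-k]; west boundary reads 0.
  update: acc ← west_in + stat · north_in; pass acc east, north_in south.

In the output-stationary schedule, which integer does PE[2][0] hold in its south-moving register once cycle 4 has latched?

register = 2

OS (3×2). Following PE[2][0] plus its west/north inputs:
  c0 r1c0: 0 / 0 / 0
  c0 r2c0: 0 / 0 / 0
  c1 r1c0: 40 / 8 / 5
  c1 r2c0: 0 / 0 / 0
  c2 r1c0: 46 / 3 / 2
  c2 r2c0: 35 / 7 / 5
  c3 r1c0: 60 / 7 / 2
  c3 r2c0: 51 / 8 / 2
  c4 r1c0: 60 / 0 / 0
  c4 r2c0: 69 / 9 / 2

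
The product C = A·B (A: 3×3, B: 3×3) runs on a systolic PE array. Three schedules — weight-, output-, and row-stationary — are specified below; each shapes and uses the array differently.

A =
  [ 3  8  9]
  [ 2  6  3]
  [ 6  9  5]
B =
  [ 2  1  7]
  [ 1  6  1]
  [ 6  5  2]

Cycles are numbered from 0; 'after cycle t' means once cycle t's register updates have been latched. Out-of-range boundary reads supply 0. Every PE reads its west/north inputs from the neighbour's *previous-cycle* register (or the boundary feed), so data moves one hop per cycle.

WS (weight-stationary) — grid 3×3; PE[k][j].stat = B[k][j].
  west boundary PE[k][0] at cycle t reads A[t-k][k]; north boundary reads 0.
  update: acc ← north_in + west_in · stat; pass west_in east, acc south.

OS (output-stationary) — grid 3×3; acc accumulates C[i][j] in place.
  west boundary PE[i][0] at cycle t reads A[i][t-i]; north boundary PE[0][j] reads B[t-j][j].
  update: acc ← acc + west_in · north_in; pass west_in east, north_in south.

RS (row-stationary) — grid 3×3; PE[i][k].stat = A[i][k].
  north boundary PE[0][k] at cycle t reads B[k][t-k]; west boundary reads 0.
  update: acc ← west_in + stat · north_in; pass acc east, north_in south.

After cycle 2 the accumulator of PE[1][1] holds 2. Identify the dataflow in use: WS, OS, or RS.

dataflow = OS

WS [3×3] PE[1][1] across cycles:
  @0  [1,1]  acc 0  |  →0  ↓0
  @1  [1,1]  acc 0  |  →0  ↓0
  @2  [1,1]  acc 51  |  →8  ↓51
OS [3×3] PE[1][1] across cycles:
  @0  [1,1]  acc 0  |  →0  ↓0
  @1  [1,1]  acc 0  |  →0  ↓0
  @2  [1,1]  acc 2  |  →2  ↓1
RS [3×3] PE[1][1] across cycles:
  @0  [1,1]  acc 0  |  →0  ↓0
  @1  [1,1]  acc 0  |  →0  ↓0
  @2  [1,1]  acc 10  |  →10  ↓1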